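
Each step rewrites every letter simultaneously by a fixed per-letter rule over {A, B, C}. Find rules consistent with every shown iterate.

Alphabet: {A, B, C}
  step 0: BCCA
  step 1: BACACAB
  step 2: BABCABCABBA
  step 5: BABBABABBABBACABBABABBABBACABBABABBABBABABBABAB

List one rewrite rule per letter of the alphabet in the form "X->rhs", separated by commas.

  step 1 ⇒ step 2: BACACAB ⇒ BA·B·CA·B·CA·B·BA
    A ↦ B
    B ↦ BA
    C ↦ CA

A->B, B->BA, C->CA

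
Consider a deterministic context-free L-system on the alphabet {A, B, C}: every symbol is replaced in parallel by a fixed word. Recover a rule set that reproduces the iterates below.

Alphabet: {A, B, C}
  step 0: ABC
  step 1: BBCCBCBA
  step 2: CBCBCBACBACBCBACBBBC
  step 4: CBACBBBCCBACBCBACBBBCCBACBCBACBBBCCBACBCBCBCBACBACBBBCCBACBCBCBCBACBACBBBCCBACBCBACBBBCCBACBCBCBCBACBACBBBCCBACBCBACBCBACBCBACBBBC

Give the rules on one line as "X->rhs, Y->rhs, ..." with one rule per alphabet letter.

  step 1 ⇒ step 2: BBCCBCBA ⇒ CB·CB·CBA·CBA·CB·CBA·CB·BBC
    A ↦ BBC
    B ↦ CB
    C ↦ CBA

A->BBC, B->CB, C->CBA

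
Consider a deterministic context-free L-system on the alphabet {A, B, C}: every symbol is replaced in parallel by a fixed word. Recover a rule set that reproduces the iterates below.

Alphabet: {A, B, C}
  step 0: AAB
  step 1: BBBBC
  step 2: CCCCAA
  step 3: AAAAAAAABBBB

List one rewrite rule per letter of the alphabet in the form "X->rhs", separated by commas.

  step 2 ⇒ step 3: CCCCAA ⇒ AA·AA·AA·AA·BB·BB
    A ↦ BB
    C ↦ AA
  step 0 ⇒ step 1: AAB ⇒ BB·BB·C
    B ↦ C

A->BB, B->C, C->AA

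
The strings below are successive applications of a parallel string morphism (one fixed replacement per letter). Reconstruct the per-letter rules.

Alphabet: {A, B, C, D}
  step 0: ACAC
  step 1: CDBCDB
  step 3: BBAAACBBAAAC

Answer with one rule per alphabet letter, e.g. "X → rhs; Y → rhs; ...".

  step 0 ⇒ step 1: ACAC ⇒ C·DB·C·DB
    A ↦ C
    C ↦ DB
    B ↦ A  (constrained at step 1)
    D ↦ BB  (constrained at step 1)

A->C, B->A, C->DB, D->BB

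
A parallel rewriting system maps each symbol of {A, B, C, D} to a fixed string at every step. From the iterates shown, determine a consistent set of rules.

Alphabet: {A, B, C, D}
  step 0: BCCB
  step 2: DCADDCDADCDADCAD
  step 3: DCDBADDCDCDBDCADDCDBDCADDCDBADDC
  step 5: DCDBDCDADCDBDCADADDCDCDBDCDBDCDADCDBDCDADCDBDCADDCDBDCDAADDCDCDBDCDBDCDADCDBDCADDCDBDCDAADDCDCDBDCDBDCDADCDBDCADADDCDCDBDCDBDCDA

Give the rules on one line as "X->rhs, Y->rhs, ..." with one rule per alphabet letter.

A->AD, B->DA, C->DB, D->DC

  step 2 ⇒ step 3: DCADDCDADCDADCAD ⇒ DC·DB·AD·DC·DC·DB·DC·AD·DC·DB·DC·AD·DC·DB·AD·DC
    A ↦ AD
    C ↦ DB
    D ↦ DC
    B ↦ DA  (constrained at step 0)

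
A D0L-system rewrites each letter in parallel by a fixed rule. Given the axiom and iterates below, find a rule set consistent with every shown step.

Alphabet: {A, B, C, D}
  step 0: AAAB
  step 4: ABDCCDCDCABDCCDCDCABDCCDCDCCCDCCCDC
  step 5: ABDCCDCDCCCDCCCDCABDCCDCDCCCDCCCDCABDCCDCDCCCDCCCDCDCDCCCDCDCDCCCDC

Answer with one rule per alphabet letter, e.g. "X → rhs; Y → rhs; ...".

  step 4 ⇒ step 5: ABDCCDCDCABDCCDCDCABDCCDCDCCCDCCCDC ⇒ AB·D·CC·DC·DC·CC·DC·CC·DC·AB·D·CC·DC·DC·CC·DC·CC·DC·AB·D·CC·DC·DC·CC·DC·CC·DC·DC·DC·CC·DC·DC·DC·CC·DC
    A ↦ AB
    B ↦ D
    C ↦ DC
    D ↦ CC

A->AB, B->D, C->DC, D->CC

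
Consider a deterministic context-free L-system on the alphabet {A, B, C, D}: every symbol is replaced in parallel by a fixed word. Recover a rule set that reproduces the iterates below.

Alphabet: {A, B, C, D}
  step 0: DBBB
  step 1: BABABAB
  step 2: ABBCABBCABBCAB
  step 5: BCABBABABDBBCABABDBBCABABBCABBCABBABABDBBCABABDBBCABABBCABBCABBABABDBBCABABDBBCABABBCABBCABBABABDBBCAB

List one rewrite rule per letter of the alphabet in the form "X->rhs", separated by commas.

A->BC, B->AB, C->DB, D->B

  step 1 ⇒ step 2: BABABAB ⇒ AB·BC·AB·BC·AB·BC·AB
    A ↦ BC
    B ↦ AB
    C ↦ DB  (constrained at step 2)
  step 0 ⇒ step 1: DBBB ⇒ B·AB·AB·AB
    D ↦ B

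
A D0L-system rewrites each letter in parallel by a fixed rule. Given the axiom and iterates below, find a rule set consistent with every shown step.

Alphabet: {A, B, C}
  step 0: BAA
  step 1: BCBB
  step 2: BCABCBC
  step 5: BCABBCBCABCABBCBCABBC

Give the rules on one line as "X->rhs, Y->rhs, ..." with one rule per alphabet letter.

  step 1 ⇒ step 2: BCBB ⇒ BC·A·BC·BC
    B ↦ BC
    C ↦ A
  step 0 ⇒ step 1: BAA ⇒ BC·B·B
    A ↦ B

A->B, B->BC, C->A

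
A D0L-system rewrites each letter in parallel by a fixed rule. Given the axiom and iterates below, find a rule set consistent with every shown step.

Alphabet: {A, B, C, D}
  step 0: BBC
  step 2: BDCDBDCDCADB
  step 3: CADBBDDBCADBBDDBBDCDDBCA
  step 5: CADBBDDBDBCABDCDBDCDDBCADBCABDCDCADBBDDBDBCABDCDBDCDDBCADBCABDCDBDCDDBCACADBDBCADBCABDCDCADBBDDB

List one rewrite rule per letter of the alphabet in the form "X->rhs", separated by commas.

  step 2 ⇒ step 3: BDCDBDCDCADB ⇒ CA·DB·BD·DB·CA·DB·BD·DB·BD·CD·DB·CA
    A ↦ CD
    B ↦ CA
    C ↦ BD
    D ↦ DB

A->CD, B->CA, C->BD, D->DB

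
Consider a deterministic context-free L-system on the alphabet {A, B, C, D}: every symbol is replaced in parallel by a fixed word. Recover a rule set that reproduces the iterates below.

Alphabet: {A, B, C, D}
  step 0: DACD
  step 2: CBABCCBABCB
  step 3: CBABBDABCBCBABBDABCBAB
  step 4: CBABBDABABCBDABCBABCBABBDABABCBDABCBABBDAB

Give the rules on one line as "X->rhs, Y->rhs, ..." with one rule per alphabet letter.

A->BD, B->AB, C->CB, D->C

  step 3 ⇒ step 4: CBABBDABCBCBABBDABCBAB ⇒ CB·AB·BD·AB·AB·C·BD·AB·CB·AB·CB·AB·BD·AB·AB·C·BD·AB·CB·AB·BD·AB
    A ↦ BD
    B ↦ AB
    C ↦ CB
    D ↦ C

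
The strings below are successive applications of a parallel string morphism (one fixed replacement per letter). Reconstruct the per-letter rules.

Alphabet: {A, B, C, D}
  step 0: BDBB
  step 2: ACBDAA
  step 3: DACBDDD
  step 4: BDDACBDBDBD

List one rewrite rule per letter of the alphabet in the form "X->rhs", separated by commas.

A->D, B->C, C->A, D->BD

  step 3 ⇒ step 4: DACBDDD ⇒ BD·D·A·C·BD·BD·BD
    A ↦ D
    B ↦ C
    C ↦ A
    D ↦ BD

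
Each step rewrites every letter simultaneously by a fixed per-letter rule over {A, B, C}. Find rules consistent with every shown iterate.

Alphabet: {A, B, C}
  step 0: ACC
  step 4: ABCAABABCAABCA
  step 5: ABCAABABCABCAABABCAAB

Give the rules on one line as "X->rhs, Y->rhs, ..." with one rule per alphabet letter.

A->AB, B->C, C->A

  step 4 ⇒ step 5: ABCAABABCAABCA ⇒ AB·C·A·AB·AB·C·AB·C·A·AB·AB·C·A·AB
    A ↦ AB
    B ↦ C
    C ↦ A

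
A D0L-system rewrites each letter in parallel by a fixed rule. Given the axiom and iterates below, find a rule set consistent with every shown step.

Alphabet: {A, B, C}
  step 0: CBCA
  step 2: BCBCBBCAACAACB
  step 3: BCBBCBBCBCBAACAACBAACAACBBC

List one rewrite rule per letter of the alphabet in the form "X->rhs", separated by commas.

A->AAC, B->BC, C->B

  step 2 ⇒ step 3: BCBCBBCAACAACB ⇒ BC·B·BC·B·BC·BC·B·AAC·AAC·B·AAC·AAC·B·BC
    A ↦ AAC
    B ↦ BC
    C ↦ B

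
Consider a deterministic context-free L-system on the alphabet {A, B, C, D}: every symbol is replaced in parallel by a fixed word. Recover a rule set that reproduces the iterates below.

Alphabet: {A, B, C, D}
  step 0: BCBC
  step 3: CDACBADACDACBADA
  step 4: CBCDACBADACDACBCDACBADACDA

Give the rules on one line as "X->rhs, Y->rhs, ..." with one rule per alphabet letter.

A->DA, B->A, C->CB, D->C

  step 3 ⇒ step 4: CDACBADACDACBADA ⇒ CB·C·DA·CB·A·DA·C·DA·CB·C·DA·CB·A·DA·C·DA
    A ↦ DA
    B ↦ A
    C ↦ CB
    D ↦ C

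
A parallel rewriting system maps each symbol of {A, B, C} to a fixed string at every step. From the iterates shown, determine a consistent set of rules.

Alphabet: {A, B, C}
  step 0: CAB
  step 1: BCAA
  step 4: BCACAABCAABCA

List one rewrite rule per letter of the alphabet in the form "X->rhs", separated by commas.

  step 0 ⇒ step 1: CAB ⇒ B·CA·A
    A ↦ CA
    B ↦ A
    C ↦ B

A->CA, B->A, C->B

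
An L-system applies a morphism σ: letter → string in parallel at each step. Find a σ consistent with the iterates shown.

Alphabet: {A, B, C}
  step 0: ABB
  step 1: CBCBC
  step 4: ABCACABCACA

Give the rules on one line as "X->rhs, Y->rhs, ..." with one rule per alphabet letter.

  step 0 ⇒ step 1: ABB ⇒ C·BC·BC
    A ↦ C
    B ↦ BC
    C ↦ A  (constrained at step 1)

A->C, B->BC, C->A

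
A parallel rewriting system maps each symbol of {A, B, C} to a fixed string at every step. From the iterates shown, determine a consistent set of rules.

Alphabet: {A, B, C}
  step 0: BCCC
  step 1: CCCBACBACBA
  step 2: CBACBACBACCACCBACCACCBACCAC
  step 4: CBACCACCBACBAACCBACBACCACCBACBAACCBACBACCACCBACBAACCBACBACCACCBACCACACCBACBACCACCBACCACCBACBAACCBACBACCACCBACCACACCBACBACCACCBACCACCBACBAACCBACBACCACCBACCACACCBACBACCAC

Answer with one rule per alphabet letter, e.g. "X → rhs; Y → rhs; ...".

A->AC, B->CC, C->CBA

  step 1 ⇒ step 2: CCCBACBACBA ⇒ CBA·CBA·CBA·CC·AC·CBA·CC·AC·CBA·CC·AC
    A ↦ AC
    B ↦ CC
    C ↦ CBA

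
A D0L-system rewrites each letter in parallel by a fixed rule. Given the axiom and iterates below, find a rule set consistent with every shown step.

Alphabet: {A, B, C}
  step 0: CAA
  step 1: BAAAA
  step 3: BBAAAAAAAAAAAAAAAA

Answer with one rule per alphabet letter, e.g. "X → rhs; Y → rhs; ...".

A->AA, B->CC, C->B

  step 0 ⇒ step 1: CAA ⇒ B·AA·AA
    A ↦ AA
    C ↦ B
    B ↦ CC  (constrained at step 1)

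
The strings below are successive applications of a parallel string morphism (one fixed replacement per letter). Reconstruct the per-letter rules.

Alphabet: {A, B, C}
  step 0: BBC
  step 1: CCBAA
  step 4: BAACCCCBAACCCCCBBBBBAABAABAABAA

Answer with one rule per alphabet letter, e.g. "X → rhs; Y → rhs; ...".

A->BB, B->C, C->BAA

  step 0 ⇒ step 1: BBC ⇒ C·C·BAA
    B ↦ C
    C ↦ BAA
    A ↦ BB  (constrained at step 1)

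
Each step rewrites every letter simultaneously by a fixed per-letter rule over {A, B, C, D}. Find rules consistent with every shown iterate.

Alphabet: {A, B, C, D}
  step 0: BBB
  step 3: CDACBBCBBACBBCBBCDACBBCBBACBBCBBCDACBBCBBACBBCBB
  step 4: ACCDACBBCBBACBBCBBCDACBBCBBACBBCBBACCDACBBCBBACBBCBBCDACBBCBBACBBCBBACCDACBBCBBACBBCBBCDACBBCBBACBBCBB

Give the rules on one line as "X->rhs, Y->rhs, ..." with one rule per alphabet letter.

  step 3 ⇒ step 4: CDACBBCBBACBBCBBCDACBBCBBACBBCBBCDACBBCBBACBBCBB ⇒ A·C·CD·A·CBB·CBB·A·CBB·CBB·CD·A·CBB·CBB·A·CBB·CBB·A·C·CD·A·CBB·CBB·A·CBB·CBB·CD·A·CBB·CBB·A·CBB·CBB·A·C·CD·A·CBB·CBB·A·CBB·CBB·CD·A·CBB·CBB·A·CBB·CBB
    A ↦ CD
    B ↦ CBB
    C ↦ A
    D ↦ C

A->CD, B->CBB, C->A, D->C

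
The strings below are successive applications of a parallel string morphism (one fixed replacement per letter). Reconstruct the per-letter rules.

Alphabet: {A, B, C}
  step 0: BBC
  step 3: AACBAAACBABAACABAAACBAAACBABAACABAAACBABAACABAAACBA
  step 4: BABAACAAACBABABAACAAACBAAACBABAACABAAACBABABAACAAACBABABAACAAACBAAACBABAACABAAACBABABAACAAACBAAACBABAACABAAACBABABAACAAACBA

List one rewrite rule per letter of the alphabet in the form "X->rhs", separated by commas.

  step 3 ⇒ step 4: AACBAAACBABAACABAAACBAAACBABAACABAAACBABAACABAAACBA ⇒ BA·BA·ACA·AAC·BA·BA·BA·ACA·AAC·BA·AAC·BA·BA·ACA·BA·AAC·BA·BA·BA·ACA·AAC·BA·BA·BA·ACA·AAC·BA·AAC·BA·BA·ACA·BA·AAC·BA·BA·BA·ACA·AAC·BA·AAC·BA·BA·ACA·BA·AAC·BA·BA·BA·ACA·AAC·BA
    A ↦ BA
    B ↦ AAC
    C ↦ ACA

A->BA, B->AAC, C->ACA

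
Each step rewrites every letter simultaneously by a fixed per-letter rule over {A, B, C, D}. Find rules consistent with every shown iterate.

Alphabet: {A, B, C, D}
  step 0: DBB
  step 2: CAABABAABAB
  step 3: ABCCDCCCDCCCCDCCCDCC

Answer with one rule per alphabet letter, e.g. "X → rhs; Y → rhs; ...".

A->C, B->DCC, C->AB, D->A

  step 2 ⇒ step 3: CAABABAABAB ⇒ AB·C·C·DCC·C·DCC·C·C·DCC·C·DCC
    A ↦ C
    B ↦ DCC
    C ↦ AB
    D ↦ A  (constrained at step 0)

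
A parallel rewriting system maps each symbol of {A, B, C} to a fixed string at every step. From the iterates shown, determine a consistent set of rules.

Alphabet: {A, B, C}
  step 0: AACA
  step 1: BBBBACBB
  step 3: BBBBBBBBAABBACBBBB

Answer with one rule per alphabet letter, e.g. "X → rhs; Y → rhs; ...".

A->BB, B->A, C->AC

  step 0 ⇒ step 1: AACA ⇒ BB·BB·AC·BB
    A ↦ BB
    C ↦ AC
    B ↦ A  (constrained at step 1)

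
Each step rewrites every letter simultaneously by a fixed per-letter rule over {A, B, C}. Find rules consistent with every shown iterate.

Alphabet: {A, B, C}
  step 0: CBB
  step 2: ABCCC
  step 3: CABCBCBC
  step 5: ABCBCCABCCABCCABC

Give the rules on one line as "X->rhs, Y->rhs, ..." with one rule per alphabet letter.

  step 2 ⇒ step 3: ABCCC ⇒ C·A·BC·BC·BC
    A ↦ C
    B ↦ A
    C ↦ BC

A->C, B->A, C->BC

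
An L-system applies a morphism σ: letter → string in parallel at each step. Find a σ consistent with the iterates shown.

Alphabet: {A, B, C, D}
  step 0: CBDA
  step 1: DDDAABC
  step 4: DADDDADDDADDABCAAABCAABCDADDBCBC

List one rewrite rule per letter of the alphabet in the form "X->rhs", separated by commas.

A->BC, B->DA, C->DD, D->A

  step 0 ⇒ step 1: CBDA ⇒ DD·DA·A·BC
    A ↦ BC
    B ↦ DA
    C ↦ DD
    D ↦ A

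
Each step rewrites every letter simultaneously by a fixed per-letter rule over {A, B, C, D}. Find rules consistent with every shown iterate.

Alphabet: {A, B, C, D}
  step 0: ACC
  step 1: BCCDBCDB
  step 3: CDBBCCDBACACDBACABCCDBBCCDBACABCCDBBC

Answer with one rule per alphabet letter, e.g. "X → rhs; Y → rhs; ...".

  step 0 ⇒ step 1: ACC ⇒ BC·CDB·CDB
    A ↦ BC
    C ↦ CDB
    B ↦ CA  (constrained at step 1)
    D ↦ A  (constrained at step 1)

A->BC, B->CA, C->CDB, D->A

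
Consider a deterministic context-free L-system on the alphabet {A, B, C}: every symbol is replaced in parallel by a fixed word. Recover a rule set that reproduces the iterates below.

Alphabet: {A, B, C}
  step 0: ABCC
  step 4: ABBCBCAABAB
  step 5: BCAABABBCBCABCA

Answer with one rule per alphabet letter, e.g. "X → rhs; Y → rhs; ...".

A->BC, B->A, C->B

  step 4 ⇒ step 5: ABBCBCAABAB ⇒ BC·A·A·B·A·B·BC·BC·A·BC·A
    A ↦ BC
    B ↦ A
    C ↦ B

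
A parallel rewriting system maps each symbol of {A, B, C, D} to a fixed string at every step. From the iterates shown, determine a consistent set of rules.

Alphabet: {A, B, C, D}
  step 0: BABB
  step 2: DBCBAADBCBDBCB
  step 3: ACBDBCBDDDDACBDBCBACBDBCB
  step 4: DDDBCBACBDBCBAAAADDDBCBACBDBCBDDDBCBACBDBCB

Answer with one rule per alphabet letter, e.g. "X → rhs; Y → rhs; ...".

A->DD, B->CB, C->DB, D->A

  step 3 ⇒ step 4: ACBDBCBDDDDACBDBCBACBDBCB ⇒ DD·DB·CB·A·CB·DB·CB·A·A·A·A·DD·DB·CB·A·CB·DB·CB·DD·DB·CB·A·CB·DB·CB
    A ↦ DD
    B ↦ CB
    C ↦ DB
    D ↦ A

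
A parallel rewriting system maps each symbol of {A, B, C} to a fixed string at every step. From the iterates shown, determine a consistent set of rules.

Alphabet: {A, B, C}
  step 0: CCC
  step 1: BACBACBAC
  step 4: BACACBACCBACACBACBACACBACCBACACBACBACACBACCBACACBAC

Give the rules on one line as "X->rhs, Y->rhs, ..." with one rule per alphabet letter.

  step 0 ⇒ step 1: CCC ⇒ BAC·BAC·BAC
    C ↦ BAC
    A ↦ C  (constrained at step 1)
    B ↦ A  (constrained at step 1)

A->C, B->A, C->BAC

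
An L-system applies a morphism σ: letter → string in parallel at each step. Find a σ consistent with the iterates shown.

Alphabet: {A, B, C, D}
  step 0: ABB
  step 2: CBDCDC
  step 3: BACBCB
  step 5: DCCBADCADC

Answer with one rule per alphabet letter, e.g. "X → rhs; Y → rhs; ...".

A->DC, B->A, C->B, D->C

  step 2 ⇒ step 3: CBDCDC ⇒ B·A·C·B·C·B
    B ↦ A
    C ↦ B
    D ↦ C
    A ↦ DC  (constrained at step 0)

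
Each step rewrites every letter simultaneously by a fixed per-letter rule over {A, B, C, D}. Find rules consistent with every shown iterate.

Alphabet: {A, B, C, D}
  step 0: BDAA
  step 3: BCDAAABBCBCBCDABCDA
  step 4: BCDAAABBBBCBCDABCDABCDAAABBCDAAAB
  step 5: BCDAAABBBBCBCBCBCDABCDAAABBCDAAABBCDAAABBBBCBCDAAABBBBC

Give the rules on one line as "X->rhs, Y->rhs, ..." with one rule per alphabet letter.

  step 4 ⇒ step 5: BCDAAABBBBCBCDABCDABCDAAABBCDAAAB ⇒ BC·DA·AA·B·B·B·BC·BC·BC·BC·DA·BC·DA·AA·B·BC·DA·AA·B·BC·DA·AA·B·B·B·BC·BC·DA·AA·B·B·B·BC
    A ↦ B
    B ↦ BC
    C ↦ DA
    D ↦ AA

A->B, B->BC, C->DA, D->AA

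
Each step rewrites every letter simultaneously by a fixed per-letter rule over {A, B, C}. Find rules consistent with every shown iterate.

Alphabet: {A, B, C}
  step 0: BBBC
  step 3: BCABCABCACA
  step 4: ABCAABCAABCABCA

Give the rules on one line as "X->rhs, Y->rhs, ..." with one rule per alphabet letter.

  step 3 ⇒ step 4: BCABCABCACA ⇒ A·B·CA·A·B·CA·A·B·CA·B·CA
    A ↦ CA
    B ↦ A
    C ↦ B

A->CA, B->A, C->B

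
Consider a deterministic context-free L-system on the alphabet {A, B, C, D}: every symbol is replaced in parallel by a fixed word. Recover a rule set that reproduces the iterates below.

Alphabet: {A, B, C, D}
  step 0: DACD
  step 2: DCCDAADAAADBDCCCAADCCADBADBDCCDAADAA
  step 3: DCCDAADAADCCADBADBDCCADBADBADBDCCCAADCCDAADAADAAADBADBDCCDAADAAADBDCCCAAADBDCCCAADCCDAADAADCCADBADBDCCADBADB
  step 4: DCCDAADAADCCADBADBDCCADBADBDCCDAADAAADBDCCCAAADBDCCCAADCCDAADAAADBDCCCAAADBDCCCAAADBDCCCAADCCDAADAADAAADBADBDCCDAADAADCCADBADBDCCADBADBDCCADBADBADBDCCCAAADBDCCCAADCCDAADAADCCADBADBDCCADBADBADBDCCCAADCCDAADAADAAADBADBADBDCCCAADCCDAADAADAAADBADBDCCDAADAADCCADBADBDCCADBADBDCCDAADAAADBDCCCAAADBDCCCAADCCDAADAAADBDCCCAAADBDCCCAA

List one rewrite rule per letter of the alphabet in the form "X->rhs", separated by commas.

A->ADB, B->CAA, C->DAA, D->DCC

  step 3 ⇒ step 4: DCCDAADAADCCADBADBDCCADBADBADBDCCCAADCCDAADAADAAADBADBDCCDAADAAADBDCCCAAADBDCCCAADCCDAADAADCCADBADBDCCADBADB ⇒ DCC·DAA·DAA·DCC·ADB·ADB·DCC·ADB·ADB·DCC·DAA·DAA·ADB·DCC·CAA·ADB·DCC·CAA·DCC·DAA·DAA·ADB·DCC·CAA·ADB·DCC·CAA·ADB·DCC·CAA·DCC·DAA·DAA·DAA·ADB·ADB·DCC·DAA·DAA·DCC·ADB·ADB·DCC·ADB·ADB·DCC·ADB·ADB·ADB·DCC·CAA·ADB·DCC·CAA·DCC·DAA·DAA·DCC·ADB·ADB·DCC·ADB·ADB·ADB·DCC·CAA·DCC·DAA·DAA·DAA·ADB·ADB·ADB·DCC·CAA·DCC·DAA·DAA·DAA·ADB·ADB·DCC·DAA·DAA·DCC·ADB·ADB·DCC·ADB·ADB·DCC·DAA·DAA·ADB·DCC·CAA·ADB·DCC·CAA·DCC·DAA·DAA·ADB·DCC·CAA·ADB·DCC·CAA
    A ↦ ADB
    B ↦ CAA
    C ↦ DAA
    D ↦ DCC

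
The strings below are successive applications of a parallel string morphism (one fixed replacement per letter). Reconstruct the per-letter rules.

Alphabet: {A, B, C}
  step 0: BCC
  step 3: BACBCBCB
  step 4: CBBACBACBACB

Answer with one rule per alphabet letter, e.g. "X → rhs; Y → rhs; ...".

A->B, B->CB, C->A

  step 3 ⇒ step 4: BACBCBCB ⇒ CB·B·A·CB·A·CB·A·CB
    A ↦ B
    B ↦ CB
    C ↦ A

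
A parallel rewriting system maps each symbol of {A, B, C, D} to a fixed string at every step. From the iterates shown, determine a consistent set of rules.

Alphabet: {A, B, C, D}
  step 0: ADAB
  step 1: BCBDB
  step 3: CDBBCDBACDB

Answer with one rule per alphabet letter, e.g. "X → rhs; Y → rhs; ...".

A->B, B->DB, C->A, D->C

  step 0 ⇒ step 1: ADAB ⇒ B·C·B·DB
    A ↦ B
    B ↦ DB
    D ↦ C
    C ↦ A  (constrained at step 1)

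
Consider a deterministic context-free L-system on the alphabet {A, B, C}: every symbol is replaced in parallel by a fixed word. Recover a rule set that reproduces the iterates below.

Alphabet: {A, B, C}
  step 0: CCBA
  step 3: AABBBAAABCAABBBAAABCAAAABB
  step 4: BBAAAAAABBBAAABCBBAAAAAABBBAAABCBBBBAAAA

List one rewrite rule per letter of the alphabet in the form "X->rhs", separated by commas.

A->B, B->AA, C->ABC

  step 3 ⇒ step 4: AABBBAAABCAABBBAAABCAAAABB ⇒ B·B·AA·AA·AA·B·B·B·AA·ABC·B·B·AA·AA·AA·B·B·B·AA·ABC·B·B·B·B·AA·AA
    A ↦ B
    B ↦ AA
    C ↦ ABC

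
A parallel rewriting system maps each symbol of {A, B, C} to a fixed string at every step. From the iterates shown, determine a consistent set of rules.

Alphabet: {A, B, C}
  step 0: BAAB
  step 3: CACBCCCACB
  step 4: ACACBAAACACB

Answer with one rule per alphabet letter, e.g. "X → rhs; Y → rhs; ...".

A->C, B->CB, C->A

  step 3 ⇒ step 4: CACBCCCACB ⇒ A·C·A·CB·A·A·A·C·A·CB
    A ↦ C
    B ↦ CB
    C ↦ A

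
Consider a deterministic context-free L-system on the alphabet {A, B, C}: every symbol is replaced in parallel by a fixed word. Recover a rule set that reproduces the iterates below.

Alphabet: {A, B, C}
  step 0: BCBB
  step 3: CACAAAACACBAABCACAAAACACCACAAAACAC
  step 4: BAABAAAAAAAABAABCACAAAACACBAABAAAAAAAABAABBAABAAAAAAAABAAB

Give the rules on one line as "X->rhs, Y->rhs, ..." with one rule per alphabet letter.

A->AA, B->CAC, C->B

  step 3 ⇒ step 4: CACAAAACACBAABCACAAAACACCACAAAACAC ⇒ B·AA·B·AA·AA·AA·AA·B·AA·B·CAC·AA·AA·CAC·B·AA·B·AA·AA·AA·AA·B·AA·B·B·AA·B·AA·AA·AA·AA·B·AA·B
    A ↦ AA
    B ↦ CAC
    C ↦ B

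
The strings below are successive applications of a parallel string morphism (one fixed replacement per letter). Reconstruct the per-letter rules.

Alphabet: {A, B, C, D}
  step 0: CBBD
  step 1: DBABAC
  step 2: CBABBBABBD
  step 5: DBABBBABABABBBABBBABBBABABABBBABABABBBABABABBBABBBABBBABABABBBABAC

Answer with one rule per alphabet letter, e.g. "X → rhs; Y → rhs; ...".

A->BB, B->BA, C->D, D->C

  step 1 ⇒ step 2: DBABAC ⇒ C·BA·BB·BA·BB·D
    A ↦ BB
    B ↦ BA
    C ↦ D
    D ↦ C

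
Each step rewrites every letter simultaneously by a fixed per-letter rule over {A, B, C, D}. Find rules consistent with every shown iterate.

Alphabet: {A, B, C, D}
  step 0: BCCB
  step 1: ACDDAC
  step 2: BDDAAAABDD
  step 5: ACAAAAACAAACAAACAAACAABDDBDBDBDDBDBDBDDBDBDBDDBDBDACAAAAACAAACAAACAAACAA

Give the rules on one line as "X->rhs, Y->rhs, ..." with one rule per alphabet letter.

  step 1 ⇒ step 2: ACDDAC ⇒ BD·D·AA·AA·BD·D
    A ↦ BD
    C ↦ D
    D ↦ AA
  step 0 ⇒ step 1: BCCB ⇒ AC·D·D·AC
    B ↦ AC

A->BD, B->AC, C->D, D->AA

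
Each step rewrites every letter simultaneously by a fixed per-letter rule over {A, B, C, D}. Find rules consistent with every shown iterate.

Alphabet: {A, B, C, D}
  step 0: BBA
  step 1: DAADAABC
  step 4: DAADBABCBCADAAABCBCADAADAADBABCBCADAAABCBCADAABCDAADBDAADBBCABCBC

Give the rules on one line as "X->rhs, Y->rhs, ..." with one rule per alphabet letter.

  step 0 ⇒ step 1: BBA ⇒ DAA·DAA·BC
    A ↦ BC
    B ↦ DAA
    C ↦ DB  (constrained at step 1)
    D ↦ A  (constrained at step 1)

A->BC, B->DAA, C->DB, D->A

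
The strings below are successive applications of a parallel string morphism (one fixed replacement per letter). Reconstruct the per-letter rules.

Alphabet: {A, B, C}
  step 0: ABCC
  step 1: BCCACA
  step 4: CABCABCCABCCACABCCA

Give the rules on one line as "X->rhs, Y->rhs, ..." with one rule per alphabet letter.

  step 0 ⇒ step 1: ABCC ⇒ B·C·CA·CA
    A ↦ B
    B ↦ C
    C ↦ CA

A->B, B->C, C->CA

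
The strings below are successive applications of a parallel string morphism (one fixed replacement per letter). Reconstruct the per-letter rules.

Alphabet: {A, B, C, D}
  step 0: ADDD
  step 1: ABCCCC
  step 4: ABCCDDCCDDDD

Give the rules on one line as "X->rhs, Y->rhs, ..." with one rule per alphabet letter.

  step 0 ⇒ step 1: ADDD ⇒ ABC·C·C·C
    A ↦ ABC
    D ↦ C
    B ↦ C  (constrained at step 1)
    C ↦ D  (constrained at step 1)

A->ABC, B->C, C->D, D->C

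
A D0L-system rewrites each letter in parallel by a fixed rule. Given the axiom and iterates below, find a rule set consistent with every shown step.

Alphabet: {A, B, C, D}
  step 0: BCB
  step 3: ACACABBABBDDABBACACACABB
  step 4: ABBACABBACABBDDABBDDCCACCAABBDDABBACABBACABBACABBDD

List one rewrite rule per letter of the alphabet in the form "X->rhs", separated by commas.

A->ABB, B->D, C->AC, D->CCA

  step 3 ⇒ step 4: ACACABBABBDDABBACACACABB ⇒ ABB·AC·ABB·AC·ABB·D·D·ABB·D·D·CCA·CCA·ABB·D·D·ABB·AC·ABB·AC·ABB·AC·ABB·D·D
    A ↦ ABB
    B ↦ D
    C ↦ AC
    D ↦ CCA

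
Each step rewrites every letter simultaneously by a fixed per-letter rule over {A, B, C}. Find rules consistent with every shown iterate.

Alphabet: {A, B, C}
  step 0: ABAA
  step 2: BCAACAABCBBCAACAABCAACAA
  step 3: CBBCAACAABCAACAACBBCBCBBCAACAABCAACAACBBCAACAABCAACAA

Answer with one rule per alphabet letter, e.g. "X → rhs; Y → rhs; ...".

  step 2 ⇒ step 3: BCAACAABCBBCAACAABCAACAA ⇒ CB·B·CAA·CAA·B·CAA·CAA·CB·B·CB·CB·B·CAA·CAA·B·CAA·CAA·CB·B·CAA·CAA·B·CAA·CAA
    A ↦ CAA
    B ↦ CB
    C ↦ B

A->CAA, B->CB, C->B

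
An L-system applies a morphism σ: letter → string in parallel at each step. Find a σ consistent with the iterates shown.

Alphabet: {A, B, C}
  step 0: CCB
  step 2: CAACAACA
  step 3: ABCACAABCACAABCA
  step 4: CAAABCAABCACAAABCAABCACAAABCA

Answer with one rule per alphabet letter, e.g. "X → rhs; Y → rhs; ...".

  step 3 ⇒ step 4: ABCACAABCACAABCA ⇒ CA·A·AB·CA·AB·CA·CA·A·AB·CA·AB·CA·CA·A·AB·CA
    A ↦ CA
    B ↦ A
    C ↦ AB

A->CA, B->A, C->AB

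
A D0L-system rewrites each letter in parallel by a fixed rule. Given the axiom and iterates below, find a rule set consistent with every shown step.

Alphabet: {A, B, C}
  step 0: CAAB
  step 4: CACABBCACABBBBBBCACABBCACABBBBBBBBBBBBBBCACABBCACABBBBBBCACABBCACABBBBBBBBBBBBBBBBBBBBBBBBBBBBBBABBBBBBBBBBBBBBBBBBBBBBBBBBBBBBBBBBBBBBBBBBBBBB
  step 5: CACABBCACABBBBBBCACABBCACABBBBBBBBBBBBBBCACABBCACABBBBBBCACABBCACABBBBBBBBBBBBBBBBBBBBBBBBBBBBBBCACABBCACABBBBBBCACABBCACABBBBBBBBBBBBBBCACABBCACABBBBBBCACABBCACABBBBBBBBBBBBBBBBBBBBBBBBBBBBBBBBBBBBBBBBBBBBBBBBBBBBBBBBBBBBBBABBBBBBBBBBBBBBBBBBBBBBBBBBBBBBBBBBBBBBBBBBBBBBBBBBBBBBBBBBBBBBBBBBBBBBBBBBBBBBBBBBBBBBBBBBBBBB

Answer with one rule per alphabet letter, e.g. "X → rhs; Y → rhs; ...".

A->ABB, B->BB, C->CAC

  step 4 ⇒ step 5: CACABBCACABBBBBBCACABBCACABBBBBBBBBBBBBBCACABBCACABBBBBBCACABBCACABBBBBBBBBBBBBBBBBBBBBBBBBBBBBBABBBBBBBBBBBBBBBBBBBBBBBBBBBBBBBBBBBBBBBBBBBBBB ⇒ CAC·ABB·CAC·ABB·BB·BB·CAC·ABB·CAC·ABB·BB·BB·BB·BB·BB·BB·CAC·ABB·CAC·ABB·BB·BB·CAC·ABB·CAC·ABB·BB·BB·BB·BB·BB·BB·BB·BB·BB·BB·BB·BB·BB·BB·CAC·ABB·CAC·ABB·BB·BB·CAC·ABB·CAC·ABB·BB·BB·BB·BB·BB·BB·CAC·ABB·CAC·ABB·BB·BB·CAC·ABB·CAC·ABB·BB·BB·BB·BB·BB·BB·BB·BB·BB·BB·BB·BB·BB·BB·BB·BB·BB·BB·BB·BB·BB·BB·BB·BB·BB·BB·BB·BB·BB·BB·ABB·BB·BB·BB·BB·BB·BB·BB·BB·BB·BB·BB·BB·BB·BB·BB·BB·BB·BB·BB·BB·BB·BB·BB·BB·BB·BB·BB·BB·BB·BB·BB·BB·BB·BB·BB·BB·BB·BB·BB·BB·BB·BB·BB·BB·BB·BB
    A ↦ ABB
    B ↦ BB
    C ↦ CAC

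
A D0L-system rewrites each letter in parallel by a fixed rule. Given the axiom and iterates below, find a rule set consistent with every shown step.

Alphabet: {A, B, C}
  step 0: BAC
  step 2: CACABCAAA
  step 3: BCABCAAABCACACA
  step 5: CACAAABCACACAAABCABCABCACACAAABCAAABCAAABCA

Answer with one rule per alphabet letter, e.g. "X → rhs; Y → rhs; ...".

  step 2 ⇒ step 3: CACABCAAA ⇒ B·CA·B·CA·AA·B·CA·CA·CA
    A ↦ CA
    B ↦ AA
    C ↦ B

A->CA, B->AA, C->B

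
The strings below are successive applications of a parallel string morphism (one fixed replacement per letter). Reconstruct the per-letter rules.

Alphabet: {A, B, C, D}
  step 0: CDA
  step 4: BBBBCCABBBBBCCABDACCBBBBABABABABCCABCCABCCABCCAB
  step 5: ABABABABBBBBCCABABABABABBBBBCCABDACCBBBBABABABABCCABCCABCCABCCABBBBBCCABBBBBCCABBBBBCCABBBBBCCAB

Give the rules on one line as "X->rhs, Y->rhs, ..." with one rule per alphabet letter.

  step 4 ⇒ step 5: BBBBCCABBBBBCCABDACCBBBBABABABABCCABCCABCCABCCAB ⇒ AB·AB·AB·AB·BB·BB·CC·AB·AB·AB·AB·AB·BB·BB·CC·AB·DA·CC·BB·BB·AB·AB·AB·AB·CC·AB·CC·AB·CC·AB·CC·AB·BB·BB·CC·AB·BB·BB·CC·AB·BB·BB·CC·AB·BB·BB·CC·AB
    A ↦ CC
    B ↦ AB
    C ↦ BB
    D ↦ DA

A->CC, B->AB, C->BB, D->DA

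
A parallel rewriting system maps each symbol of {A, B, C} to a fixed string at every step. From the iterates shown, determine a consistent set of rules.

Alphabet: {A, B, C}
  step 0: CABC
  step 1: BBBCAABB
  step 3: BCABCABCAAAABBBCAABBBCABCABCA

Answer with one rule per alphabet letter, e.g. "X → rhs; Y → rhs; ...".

A->BCA, B->A, C->BB

  step 0 ⇒ step 1: CABC ⇒ BB·BCA·A·BB
    A ↦ BCA
    B ↦ A
    C ↦ BB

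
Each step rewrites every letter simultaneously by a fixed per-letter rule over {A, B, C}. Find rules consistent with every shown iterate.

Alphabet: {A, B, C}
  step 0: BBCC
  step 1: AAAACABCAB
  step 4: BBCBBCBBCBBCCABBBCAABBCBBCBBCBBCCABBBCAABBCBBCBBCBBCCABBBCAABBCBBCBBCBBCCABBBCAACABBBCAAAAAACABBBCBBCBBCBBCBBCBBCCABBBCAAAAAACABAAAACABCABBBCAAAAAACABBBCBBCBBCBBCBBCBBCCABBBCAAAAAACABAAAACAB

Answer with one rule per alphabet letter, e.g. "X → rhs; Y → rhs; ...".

A->BBC, B->AA, C->CAB

  step 0 ⇒ step 1: BBCC ⇒ AA·AA·CAB·CAB
    B ↦ AA
    C ↦ CAB
    A ↦ BBC  (constrained at step 1)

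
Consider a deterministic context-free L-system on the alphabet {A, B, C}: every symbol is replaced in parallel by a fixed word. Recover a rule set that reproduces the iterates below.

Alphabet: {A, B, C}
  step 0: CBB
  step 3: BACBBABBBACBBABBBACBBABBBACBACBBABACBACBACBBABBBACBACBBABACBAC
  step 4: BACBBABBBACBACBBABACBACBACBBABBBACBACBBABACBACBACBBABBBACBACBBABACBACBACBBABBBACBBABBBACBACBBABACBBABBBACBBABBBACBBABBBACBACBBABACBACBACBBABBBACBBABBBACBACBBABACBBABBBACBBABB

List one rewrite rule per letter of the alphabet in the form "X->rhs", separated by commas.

  step 3 ⇒ step 4: BACBBABBBACBBABBBACBBABBBACBACBBABACBACBACBBABBBACBACBBABACBAC ⇒ BAC·BBA·BB·BAC·BAC·BBA·BAC·BAC·BAC·BBA·BB·BAC·BAC·BBA·BAC·BAC·BAC·BBA·BB·BAC·BAC·BBA·BAC·BAC·BAC·BBA·BB·BAC·BBA·BB·BAC·BAC·BBA·BAC·BBA·BB·BAC·BBA·BB·BAC·BBA·BB·BAC·BAC·BBA·BAC·BAC·BAC·BBA·BB·BAC·BBA·BB·BAC·BAC·BBA·BAC·BBA·BB·BAC·BBA·BB
    A ↦ BBA
    B ↦ BAC
    C ↦ BB

A->BBA, B->BAC, C->BB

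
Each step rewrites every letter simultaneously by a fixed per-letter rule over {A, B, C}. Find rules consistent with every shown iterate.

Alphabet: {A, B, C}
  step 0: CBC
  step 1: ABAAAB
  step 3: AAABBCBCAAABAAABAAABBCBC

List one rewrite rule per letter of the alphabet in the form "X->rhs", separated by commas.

A->BC, B->AA, C->AB

  step 0 ⇒ step 1: CBC ⇒ AB·AA·AB
    B ↦ AA
    C ↦ AB
    A ↦ BC  (constrained at step 1)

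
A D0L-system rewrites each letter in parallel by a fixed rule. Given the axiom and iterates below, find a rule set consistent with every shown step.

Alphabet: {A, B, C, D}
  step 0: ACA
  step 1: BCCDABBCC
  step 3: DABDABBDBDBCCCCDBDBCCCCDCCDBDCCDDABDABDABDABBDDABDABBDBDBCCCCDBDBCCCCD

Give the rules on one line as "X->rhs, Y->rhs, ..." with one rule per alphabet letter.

  step 0 ⇒ step 1: ACA ⇒ BCC·DAB·BCC
    A ↦ BCC
    C ↦ DAB
    B ↦ CCD  (constrained at step 1)
    D ↦ BD  (constrained at step 1)

A->BCC, B->CCD, C->DAB, D->BD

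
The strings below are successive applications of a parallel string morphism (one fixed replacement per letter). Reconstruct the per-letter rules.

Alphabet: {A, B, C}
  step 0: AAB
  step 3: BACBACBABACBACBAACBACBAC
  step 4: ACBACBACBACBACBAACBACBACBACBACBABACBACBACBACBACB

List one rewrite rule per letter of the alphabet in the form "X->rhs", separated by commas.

  step 3 ⇒ step 4: BACBACBABACBACBAACBACBAC ⇒ AC·BA·CB·AC·BA·CB·AC·BA·AC·BA·CB·AC·BA·CB·AC·BA·BA·CB·AC·BA·CB·AC·BA·CB
    A ↦ BA
    B ↦ AC
    C ↦ CB

A->BA, B->AC, C->CB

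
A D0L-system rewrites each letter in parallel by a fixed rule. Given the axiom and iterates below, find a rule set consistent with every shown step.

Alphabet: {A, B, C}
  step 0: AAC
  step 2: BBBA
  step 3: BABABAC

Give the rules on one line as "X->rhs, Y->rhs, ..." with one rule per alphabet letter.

  step 2 ⇒ step 3: BBBA ⇒ BA·BA·BA·C
    A ↦ C
    B ↦ BA
    C ↦ B  (constrained at step 0)

A->C, B->BA, C->B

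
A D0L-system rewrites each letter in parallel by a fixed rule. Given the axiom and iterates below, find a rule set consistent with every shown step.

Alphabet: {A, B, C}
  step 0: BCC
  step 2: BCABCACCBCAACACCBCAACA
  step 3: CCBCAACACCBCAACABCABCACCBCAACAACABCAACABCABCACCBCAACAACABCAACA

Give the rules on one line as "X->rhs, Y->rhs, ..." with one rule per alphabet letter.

A->ACA, B->CC, C->BCA

  step 2 ⇒ step 3: BCABCACCBCAACACCBCAACA ⇒ CC·BCA·ACA·CC·BCA·ACA·BCA·BCA·CC·BCA·ACA·ACA·BCA·ACA·BCA·BCA·CC·BCA·ACA·ACA·BCA·ACA
    A ↦ ACA
    B ↦ CC
    C ↦ BCA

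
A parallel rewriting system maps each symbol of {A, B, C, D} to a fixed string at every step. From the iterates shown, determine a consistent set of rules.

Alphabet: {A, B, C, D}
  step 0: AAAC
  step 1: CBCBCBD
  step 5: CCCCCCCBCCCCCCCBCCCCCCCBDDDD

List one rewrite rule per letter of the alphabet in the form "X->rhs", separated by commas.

A->CB, B->A, C->D, D->CC

  step 0 ⇒ step 1: AAAC ⇒ CB·CB·CB·D
    A ↦ CB
    C ↦ D
    B ↦ A  (constrained at step 1)
    D ↦ CC  (constrained at step 1)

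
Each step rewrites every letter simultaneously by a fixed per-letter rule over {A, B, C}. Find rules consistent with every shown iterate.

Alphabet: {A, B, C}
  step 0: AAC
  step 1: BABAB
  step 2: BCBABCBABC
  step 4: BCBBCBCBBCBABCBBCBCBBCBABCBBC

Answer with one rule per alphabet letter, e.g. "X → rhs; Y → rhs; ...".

  step 1 ⇒ step 2: BABAB ⇒ BC·BA·BC·BA·BC
    A ↦ BA
    B ↦ BC
  step 0 ⇒ step 1: AAC ⇒ BA·BA·B
    C ↦ B

A->BA, B->BC, C->B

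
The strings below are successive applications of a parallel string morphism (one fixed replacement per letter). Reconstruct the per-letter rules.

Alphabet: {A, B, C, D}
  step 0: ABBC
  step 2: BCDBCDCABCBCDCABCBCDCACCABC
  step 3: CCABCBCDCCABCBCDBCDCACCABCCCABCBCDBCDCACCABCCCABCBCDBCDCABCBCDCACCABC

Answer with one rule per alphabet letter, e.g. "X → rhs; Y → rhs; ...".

A->DCA, B->CCA, C->BC, D->BCD

  step 2 ⇒ step 3: BCDBCDCABCBCDCABCBCDCACCABC ⇒ CCA·BC·BCD·CCA·BC·BCD·BC·DCA·CCA·BC·CCA·BC·BCD·BC·DCA·CCA·BC·CCA·BC·BCD·BC·DCA·BC·BC·DCA·CCA·BC
    A ↦ DCA
    B ↦ CCA
    C ↦ BC
    D ↦ BCD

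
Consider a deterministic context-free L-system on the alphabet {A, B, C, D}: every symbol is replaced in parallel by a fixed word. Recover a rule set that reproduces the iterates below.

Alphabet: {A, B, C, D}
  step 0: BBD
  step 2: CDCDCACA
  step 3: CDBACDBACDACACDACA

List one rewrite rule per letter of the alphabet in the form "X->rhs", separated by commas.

  step 2 ⇒ step 3: CDCDCACA ⇒ CD·BA·CD·BA·CD·ACA·CD·ACA
    A ↦ ACA
    C ↦ CD
    D ↦ BA
    B ↦ C  (constrained at step 0)

A->ACA, B->C, C->CD, D->BA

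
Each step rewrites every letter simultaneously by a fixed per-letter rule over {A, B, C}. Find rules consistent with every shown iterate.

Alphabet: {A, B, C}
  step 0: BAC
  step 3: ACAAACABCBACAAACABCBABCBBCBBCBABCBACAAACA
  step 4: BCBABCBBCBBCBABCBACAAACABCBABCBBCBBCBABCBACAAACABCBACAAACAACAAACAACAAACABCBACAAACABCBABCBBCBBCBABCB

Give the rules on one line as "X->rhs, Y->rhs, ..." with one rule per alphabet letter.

  step 3 ⇒ step 4: ACAAACABCBACAAACABCBABCBBCBBCBABCBACAAACA ⇒ BCB·A·BCB·BCB·BCB·A·BCB·ACA·A·ACA·BCB·A·BCB·BCB·BCB·A·BCB·ACA·A·ACA·BCB·ACA·A·ACA·ACA·A·ACA·ACA·A·ACA·BCB·ACA·A·ACA·BCB·A·BCB·BCB·BCB·A·BCB
    A ↦ BCB
    B ↦ ACA
    C ↦ A

A->BCB, B->ACA, C->A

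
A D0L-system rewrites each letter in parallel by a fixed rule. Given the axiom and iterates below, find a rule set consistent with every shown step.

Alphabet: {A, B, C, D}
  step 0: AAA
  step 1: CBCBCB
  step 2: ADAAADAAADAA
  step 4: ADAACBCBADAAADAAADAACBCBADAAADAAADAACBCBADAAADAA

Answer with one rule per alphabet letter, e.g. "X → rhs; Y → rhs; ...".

  step 1 ⇒ step 2: CBCBCB ⇒ AD·AA·AD·AA·AD·AA
    B ↦ AA
    C ↦ AD
  step 0 ⇒ step 1: AAA ⇒ CB·CB·CB
    A ↦ CB
    D ↦ AA  (constrained at step 2)

A->CB, B->AA, C->AD, D->AA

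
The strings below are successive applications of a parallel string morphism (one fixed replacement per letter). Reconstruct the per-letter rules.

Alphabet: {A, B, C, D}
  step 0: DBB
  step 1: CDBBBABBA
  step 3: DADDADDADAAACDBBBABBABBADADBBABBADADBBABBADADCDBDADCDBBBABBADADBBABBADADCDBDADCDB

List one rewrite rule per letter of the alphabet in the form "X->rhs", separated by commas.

A->DAD, B->BBA, C->AAA, D->CDB

  step 0 ⇒ step 1: DBB ⇒ CDB·BBA·BBA
    B ↦ BBA
    D ↦ CDB
    A ↦ DAD  (constrained at step 1)
    C ↦ AAA  (constrained at step 1)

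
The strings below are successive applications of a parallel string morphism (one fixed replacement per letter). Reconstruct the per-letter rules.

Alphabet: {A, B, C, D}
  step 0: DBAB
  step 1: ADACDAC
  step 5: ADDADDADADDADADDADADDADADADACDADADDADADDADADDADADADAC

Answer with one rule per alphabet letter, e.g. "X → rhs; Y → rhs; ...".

A->D, B->AC, C->DB, D->AD

  step 0 ⇒ step 1: DBAB ⇒ AD·AC·D·AC
    A ↦ D
    B ↦ AC
    D ↦ AD
    C ↦ DB  (constrained at step 1)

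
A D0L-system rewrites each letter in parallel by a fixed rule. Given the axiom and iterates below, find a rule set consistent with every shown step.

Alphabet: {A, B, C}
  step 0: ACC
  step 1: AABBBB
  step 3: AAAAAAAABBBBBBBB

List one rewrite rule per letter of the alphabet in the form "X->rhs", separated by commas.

A->AA, B->C, C->BB

  step 0 ⇒ step 1: ACC ⇒ AA·BB·BB
    A ↦ AA
    C ↦ BB
    B ↦ C  (constrained at step 1)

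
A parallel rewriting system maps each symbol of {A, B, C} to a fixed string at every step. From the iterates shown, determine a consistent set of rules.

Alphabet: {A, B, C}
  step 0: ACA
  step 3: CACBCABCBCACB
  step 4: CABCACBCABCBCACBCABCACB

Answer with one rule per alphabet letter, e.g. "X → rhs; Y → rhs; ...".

  step 3 ⇒ step 4: CACBCABCBCACB ⇒ CA·B·CA·CB·CA·B·CB·CA·CB·CA·B·CA·CB
    A ↦ B
    B ↦ CB
    C ↦ CA

A->B, B->CB, C->CA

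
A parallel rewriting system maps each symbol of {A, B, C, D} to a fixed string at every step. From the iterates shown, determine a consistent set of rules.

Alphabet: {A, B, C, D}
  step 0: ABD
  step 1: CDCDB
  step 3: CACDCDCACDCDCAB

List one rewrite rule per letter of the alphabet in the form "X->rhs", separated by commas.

  step 0 ⇒ step 1: ABD ⇒ CD·CD·B
    A ↦ CD
    B ↦ CD
    D ↦ B
    C ↦ CA  (constrained at step 1)

A->CD, B->CD, C->CA, D->B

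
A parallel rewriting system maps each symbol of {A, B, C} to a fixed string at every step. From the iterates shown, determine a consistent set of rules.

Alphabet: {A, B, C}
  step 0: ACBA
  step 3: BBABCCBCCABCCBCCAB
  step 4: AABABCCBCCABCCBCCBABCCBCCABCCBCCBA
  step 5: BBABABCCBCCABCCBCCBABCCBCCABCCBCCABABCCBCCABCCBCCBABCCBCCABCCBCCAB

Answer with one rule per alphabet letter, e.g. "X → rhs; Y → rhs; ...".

A->B, B->A, C->BCC

  step 4 ⇒ step 5: AABABCCBCCABCCBCCBABCCBCCABCCBCCBA ⇒ B·B·A·B·A·BCC·BCC·A·BCC·BCC·B·A·BCC·BCC·A·BCC·BCC·A·B·A·BCC·BCC·A·BCC·BCC·B·A·BCC·BCC·A·BCC·BCC·A·B
    A ↦ B
    B ↦ A
    C ↦ BCC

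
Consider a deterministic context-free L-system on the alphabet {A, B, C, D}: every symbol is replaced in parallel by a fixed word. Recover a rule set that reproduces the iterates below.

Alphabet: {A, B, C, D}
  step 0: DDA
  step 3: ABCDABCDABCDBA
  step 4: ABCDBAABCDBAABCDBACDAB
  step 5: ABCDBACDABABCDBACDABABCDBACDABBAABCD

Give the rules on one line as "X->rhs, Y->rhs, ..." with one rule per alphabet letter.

  step 4 ⇒ step 5: ABCDBAABCDBAABCDBACDAB ⇒ AB·CD·B·A·CD·AB·AB·CD·B·A·CD·AB·AB·CD·B·A·CD·AB·B·A·AB·CD
    A ↦ AB
    B ↦ CD
    C ↦ B
    D ↦ A

A->AB, B->CD, C->B, D->A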